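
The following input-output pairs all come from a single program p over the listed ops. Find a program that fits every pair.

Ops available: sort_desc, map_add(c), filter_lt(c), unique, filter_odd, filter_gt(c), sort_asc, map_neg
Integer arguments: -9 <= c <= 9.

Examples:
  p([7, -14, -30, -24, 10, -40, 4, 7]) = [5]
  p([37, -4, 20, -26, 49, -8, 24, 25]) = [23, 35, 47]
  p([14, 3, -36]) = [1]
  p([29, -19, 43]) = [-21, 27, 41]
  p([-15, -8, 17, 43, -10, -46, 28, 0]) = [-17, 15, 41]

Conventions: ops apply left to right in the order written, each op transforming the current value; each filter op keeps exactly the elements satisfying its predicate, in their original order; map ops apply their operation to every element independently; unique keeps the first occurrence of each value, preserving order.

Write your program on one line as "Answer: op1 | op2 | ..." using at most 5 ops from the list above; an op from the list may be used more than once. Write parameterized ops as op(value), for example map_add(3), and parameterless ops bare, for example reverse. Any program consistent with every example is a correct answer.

filter_odd | map_add(-2) | unique | sort_asc

Check, running the answer program on each example:
  [7, -14, -30, -24, 10, -40, 4, 7] -> [7, 7] -> [5, 5] -> [5] -> [5]
  [37, -4, 20, -26, 49, -8, 24, 25] -> [37, 49, 25] -> [35, 47, 23] -> [35, 47, 23] -> [23, 35, 47]
  [14, 3, -36] -> [3] -> [1] -> [1] -> [1]
  [29, -19, 43] -> [29, -19, 43] -> [27, -21, 41] -> [27, -21, 41] -> [-21, 27, 41]
  [-15, -8, 17, 43, -10, -46, 28, 0] -> [-15, 17, 43] -> [-17, 15, 41] -> [-17, 15, 41] -> [-17, 15, 41]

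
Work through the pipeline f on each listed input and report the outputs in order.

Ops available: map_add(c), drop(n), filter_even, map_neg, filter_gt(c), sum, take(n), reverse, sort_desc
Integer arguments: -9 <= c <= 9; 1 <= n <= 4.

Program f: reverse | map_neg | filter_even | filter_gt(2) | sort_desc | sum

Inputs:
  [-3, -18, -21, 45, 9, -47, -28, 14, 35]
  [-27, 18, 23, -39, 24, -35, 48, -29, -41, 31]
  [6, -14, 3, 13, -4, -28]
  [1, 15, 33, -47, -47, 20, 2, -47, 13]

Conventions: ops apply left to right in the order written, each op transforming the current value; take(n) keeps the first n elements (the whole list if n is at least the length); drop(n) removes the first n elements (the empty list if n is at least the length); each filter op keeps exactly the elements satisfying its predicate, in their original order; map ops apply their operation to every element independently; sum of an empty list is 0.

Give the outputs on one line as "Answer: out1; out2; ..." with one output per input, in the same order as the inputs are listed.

Execution, op by op:
  [-3, -18, -21, 45, 9, -47, -28, 14, 35] -> [35, 14, -28, -47, 9, 45, -21, -18, -3] -> [-35, -14, 28, 47, -9, -45, 21, 18, 3] -> [-14, 28, 18] -> [28, 18] -> [28, 18] -> 46
  [-27, 18, 23, -39, 24, -35, 48, -29, -41, 31] -> [31, -41, -29, 48, -35, 24, -39, 23, 18, -27] -> [-31, 41, 29, -48, 35, -24, 39, -23, -18, 27] -> [-48, -24, -18] -> [] -> [] -> 0
  [6, -14, 3, 13, -4, -28] -> [-28, -4, 13, 3, -14, 6] -> [28, 4, -13, -3, 14, -6] -> [28, 4, 14, -6] -> [28, 4, 14] -> [28, 14, 4] -> 46
  [1, 15, 33, -47, -47, 20, 2, -47, 13] -> [13, -47, 2, 20, -47, -47, 33, 15, 1] -> [-13, 47, -2, -20, 47, 47, -33, -15, -1] -> [-2, -20] -> [] -> [] -> 0

46; 0; 46; 0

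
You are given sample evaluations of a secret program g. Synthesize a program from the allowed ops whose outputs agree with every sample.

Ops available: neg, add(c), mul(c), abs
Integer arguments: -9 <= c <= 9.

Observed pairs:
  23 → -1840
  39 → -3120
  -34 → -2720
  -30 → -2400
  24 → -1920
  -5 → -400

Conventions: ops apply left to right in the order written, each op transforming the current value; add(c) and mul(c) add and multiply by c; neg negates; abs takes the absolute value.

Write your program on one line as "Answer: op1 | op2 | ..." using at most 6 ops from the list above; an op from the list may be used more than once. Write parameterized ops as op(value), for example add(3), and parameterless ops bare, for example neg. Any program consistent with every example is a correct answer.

mul(5) | abs | neg | mul(8) | mul(2)

Check, running the answer program on each example:
  23 -> 115 -> 115 -> -115 -> -920 -> -1840
  39 -> 195 -> 195 -> -195 -> -1560 -> -3120
  -34 -> -170 -> 170 -> -170 -> -1360 -> -2720
  -30 -> -150 -> 150 -> -150 -> -1200 -> -2400
  24 -> 120 -> 120 -> -120 -> -960 -> -1920
  -5 -> -25 -> 25 -> -25 -> -200 -> -400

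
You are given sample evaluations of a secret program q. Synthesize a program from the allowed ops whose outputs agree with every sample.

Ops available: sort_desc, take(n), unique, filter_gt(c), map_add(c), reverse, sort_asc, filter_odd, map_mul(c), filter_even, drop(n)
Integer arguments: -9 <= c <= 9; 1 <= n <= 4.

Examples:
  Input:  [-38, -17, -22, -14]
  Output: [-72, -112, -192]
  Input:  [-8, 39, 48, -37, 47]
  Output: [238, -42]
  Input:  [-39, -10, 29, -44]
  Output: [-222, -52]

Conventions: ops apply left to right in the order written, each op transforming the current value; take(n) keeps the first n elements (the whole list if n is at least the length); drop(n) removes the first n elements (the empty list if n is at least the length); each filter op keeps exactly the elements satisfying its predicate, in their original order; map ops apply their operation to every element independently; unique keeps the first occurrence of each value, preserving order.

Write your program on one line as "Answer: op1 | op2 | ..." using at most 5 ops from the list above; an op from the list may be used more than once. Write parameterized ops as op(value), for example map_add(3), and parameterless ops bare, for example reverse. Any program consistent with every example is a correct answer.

map_mul(5) | reverse | map_add(-2) | filter_even

Check, running the answer program on each example:
  [-38, -17, -22, -14] -> [-190, -85, -110, -70] -> [-70, -110, -85, -190] -> [-72, -112, -87, -192] -> [-72, -112, -192]
  [-8, 39, 48, -37, 47] -> [-40, 195, 240, -185, 235] -> [235, -185, 240, 195, -40] -> [233, -187, 238, 193, -42] -> [238, -42]
  [-39, -10, 29, -44] -> [-195, -50, 145, -220] -> [-220, 145, -50, -195] -> [-222, 143, -52, -197] -> [-222, -52]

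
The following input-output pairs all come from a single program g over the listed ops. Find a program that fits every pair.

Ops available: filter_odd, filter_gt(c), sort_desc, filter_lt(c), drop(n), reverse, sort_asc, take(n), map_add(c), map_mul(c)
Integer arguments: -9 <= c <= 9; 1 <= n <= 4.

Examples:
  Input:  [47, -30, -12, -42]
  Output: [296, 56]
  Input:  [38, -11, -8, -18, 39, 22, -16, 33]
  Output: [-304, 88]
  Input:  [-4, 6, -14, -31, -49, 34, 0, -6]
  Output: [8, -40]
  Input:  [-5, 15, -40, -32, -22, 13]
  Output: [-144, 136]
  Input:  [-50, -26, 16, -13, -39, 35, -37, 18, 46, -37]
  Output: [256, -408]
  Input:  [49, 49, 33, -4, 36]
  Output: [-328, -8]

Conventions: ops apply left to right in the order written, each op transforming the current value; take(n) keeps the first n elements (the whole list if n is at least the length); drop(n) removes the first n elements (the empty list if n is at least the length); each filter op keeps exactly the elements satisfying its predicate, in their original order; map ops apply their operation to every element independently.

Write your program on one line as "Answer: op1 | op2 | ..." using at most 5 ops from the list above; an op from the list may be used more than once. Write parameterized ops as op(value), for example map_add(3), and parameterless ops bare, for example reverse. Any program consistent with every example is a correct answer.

reverse | map_add(5) | map_mul(-8) | take(2)

Check, running the answer program on each example:
  [47, -30, -12, -42] -> [-42, -12, -30, 47] -> [-37, -7, -25, 52] -> [296, 56, 200, -416] -> [296, 56]
  [38, -11, -8, -18, 39, 22, -16, 33] -> [33, -16, 22, 39, -18, -8, -11, 38] -> [38, -11, 27, 44, -13, -3, -6, 43] -> [-304, 88, -216, -352, 104, 24, 48, -344] -> [-304, 88]
  [-4, 6, -14, -31, -49, 34, 0, -6] -> [-6, 0, 34, -49, -31, -14, 6, -4] -> [-1, 5, 39, -44, -26, -9, 11, 1] -> [8, -40, -312, 352, 208, 72, -88, -8] -> [8, -40]
  [-5, 15, -40, -32, -22, 13] -> [13, -22, -32, -40, 15, -5] -> [18, -17, -27, -35, 20, 0] -> [-144, 136, 216, 280, -160, 0] -> [-144, 136]
  [-50, -26, 16, -13, -39, 35, -37, 18, 46, -37] -> [-37, 46, 18, -37, 35, -39, -13, 16, -26, -50] -> [-32, 51, 23, -32, 40, -34, -8, 21, -21, -45] -> [256, -408, -184, 256, -320, 272, 64, -168, 168, 360] -> [256, -408]
  [49, 49, 33, -4, 36] -> [36, -4, 33, 49, 49] -> [41, 1, 38, 54, 54] -> [-328, -8, -304, -432, -432] -> [-328, -8]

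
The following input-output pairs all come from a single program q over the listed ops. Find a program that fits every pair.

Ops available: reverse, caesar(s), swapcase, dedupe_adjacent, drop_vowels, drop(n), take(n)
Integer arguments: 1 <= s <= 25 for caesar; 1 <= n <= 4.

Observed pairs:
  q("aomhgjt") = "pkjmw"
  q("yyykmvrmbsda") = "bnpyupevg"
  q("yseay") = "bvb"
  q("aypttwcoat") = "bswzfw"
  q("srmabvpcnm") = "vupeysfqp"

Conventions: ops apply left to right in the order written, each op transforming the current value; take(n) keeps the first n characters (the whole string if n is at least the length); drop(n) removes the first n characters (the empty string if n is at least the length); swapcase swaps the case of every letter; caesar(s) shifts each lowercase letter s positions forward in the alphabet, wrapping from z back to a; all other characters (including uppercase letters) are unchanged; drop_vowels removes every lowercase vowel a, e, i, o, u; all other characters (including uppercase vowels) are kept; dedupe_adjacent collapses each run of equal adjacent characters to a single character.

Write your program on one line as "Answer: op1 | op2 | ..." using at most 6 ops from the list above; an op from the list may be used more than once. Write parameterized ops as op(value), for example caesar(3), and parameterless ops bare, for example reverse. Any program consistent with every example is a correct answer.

reverse | dedupe_adjacent | drop_vowels | reverse | caesar(3)

Check, running the answer program on each example:
  "aomhgjt" -> "tjghmoa" -> "tjghmoa" -> "tjghm" -> "mhgjt" -> "pkjmw"
  "yyykmvrmbsda" -> "adsbmrvmkyyy" -> "adsbmrvmky" -> "dsbmrvmky" -> "ykmvrmbsd" -> "bnpyupevg"
  "yseay" -> "yaesy" -> "yaesy" -> "ysy" -> "ysy" -> "bvb"
  "aypttwcoat" -> "taocwttpya" -> "taocwtpya" -> "tcwtpy" -> "yptwct" -> "bswzfw"
  "srmabvpcnm" -> "mncpvbamrs" -> "mncpvbamrs" -> "mncpvbmrs" -> "srmbvpcnm" -> "vupeysfqp"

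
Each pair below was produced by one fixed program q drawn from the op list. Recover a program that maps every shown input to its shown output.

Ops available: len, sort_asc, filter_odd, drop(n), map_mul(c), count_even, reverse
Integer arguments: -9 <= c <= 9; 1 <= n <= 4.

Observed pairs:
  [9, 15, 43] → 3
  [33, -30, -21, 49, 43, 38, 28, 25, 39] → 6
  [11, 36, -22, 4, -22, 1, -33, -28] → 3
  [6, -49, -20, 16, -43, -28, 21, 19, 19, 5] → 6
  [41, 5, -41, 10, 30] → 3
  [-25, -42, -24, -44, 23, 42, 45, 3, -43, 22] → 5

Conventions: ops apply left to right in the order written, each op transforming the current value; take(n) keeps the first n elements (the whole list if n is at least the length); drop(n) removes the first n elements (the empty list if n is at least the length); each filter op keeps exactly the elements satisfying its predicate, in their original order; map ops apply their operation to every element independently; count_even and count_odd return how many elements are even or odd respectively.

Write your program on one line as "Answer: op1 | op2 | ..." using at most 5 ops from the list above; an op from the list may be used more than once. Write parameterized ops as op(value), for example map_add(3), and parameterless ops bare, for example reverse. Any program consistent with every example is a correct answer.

filter_odd | map_mul(6) | sort_asc | len

Check, running the answer program on each example:
  [9, 15, 43] -> [9, 15, 43] -> [54, 90, 258] -> [54, 90, 258] -> 3
  [33, -30, -21, 49, 43, 38, 28, 25, 39] -> [33, -21, 49, 43, 25, 39] -> [198, -126, 294, 258, 150, 234] -> [-126, 150, 198, 234, 258, 294] -> 6
  [11, 36, -22, 4, -22, 1, -33, -28] -> [11, 1, -33] -> [66, 6, -198] -> [-198, 6, 66] -> 3
  [6, -49, -20, 16, -43, -28, 21, 19, 19, 5] -> [-49, -43, 21, 19, 19, 5] -> [-294, -258, 126, 114, 114, 30] -> [-294, -258, 30, 114, 114, 126] -> 6
  [41, 5, -41, 10, 30] -> [41, 5, -41] -> [246, 30, -246] -> [-246, 30, 246] -> 3
  [-25, -42, -24, -44, 23, 42, 45, 3, -43, 22] -> [-25, 23, 45, 3, -43] -> [-150, 138, 270, 18, -258] -> [-258, -150, 18, 138, 270] -> 5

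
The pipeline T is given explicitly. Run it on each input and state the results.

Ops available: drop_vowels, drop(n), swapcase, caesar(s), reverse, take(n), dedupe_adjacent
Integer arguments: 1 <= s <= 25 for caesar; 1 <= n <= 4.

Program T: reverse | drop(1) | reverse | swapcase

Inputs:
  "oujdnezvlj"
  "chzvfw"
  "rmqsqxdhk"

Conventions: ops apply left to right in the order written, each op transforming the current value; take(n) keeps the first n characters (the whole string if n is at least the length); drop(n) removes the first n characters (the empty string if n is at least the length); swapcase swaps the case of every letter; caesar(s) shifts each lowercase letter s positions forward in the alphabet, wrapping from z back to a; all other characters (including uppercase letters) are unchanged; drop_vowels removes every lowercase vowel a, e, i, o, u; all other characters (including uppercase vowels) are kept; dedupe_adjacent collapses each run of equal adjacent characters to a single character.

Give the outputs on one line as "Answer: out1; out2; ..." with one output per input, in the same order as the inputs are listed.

Execution, op by op:
  "oujdnezvlj" -> "jlvzendjuo" -> "lvzendjuo" -> "oujdnezvl" -> "OUJDNEZVL"
  "chzvfw" -> "wfvzhc" -> "fvzhc" -> "chzvf" -> "CHZVF"
  "rmqsqxdhk" -> "khdxqsqmr" -> "hdxqsqmr" -> "rmqsqxdh" -> "RMQSQXDH"

"OUJDNEZVL"; "CHZVF"; "RMQSQXDH"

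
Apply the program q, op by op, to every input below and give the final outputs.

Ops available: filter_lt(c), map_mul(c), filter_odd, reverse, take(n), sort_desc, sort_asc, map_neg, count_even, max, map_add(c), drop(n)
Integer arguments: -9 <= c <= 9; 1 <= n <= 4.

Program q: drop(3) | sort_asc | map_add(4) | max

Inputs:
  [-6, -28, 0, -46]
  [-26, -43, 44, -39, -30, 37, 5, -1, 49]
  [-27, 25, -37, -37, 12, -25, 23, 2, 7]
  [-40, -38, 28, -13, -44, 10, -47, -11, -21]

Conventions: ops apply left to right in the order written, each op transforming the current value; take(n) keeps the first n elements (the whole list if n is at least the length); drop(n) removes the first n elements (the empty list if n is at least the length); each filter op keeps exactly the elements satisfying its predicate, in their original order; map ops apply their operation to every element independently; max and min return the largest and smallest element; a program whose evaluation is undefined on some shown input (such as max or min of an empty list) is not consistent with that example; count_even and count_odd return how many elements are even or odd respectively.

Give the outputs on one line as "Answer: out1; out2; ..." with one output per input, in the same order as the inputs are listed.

Execution, op by op:
  [-6, -28, 0, -46] -> [-46] -> [-46] -> [-42] -> -42
  [-26, -43, 44, -39, -30, 37, 5, -1, 49] -> [-39, -30, 37, 5, -1, 49] -> [-39, -30, -1, 5, 37, 49] -> [-35, -26, 3, 9, 41, 53] -> 53
  [-27, 25, -37, -37, 12, -25, 23, 2, 7] -> [-37, 12, -25, 23, 2, 7] -> [-37, -25, 2, 7, 12, 23] -> [-33, -21, 6, 11, 16, 27] -> 27
  [-40, -38, 28, -13, -44, 10, -47, -11, -21] -> [-13, -44, 10, -47, -11, -21] -> [-47, -44, -21, -13, -11, 10] -> [-43, -40, -17, -9, -7, 14] -> 14

-42; 53; 27; 14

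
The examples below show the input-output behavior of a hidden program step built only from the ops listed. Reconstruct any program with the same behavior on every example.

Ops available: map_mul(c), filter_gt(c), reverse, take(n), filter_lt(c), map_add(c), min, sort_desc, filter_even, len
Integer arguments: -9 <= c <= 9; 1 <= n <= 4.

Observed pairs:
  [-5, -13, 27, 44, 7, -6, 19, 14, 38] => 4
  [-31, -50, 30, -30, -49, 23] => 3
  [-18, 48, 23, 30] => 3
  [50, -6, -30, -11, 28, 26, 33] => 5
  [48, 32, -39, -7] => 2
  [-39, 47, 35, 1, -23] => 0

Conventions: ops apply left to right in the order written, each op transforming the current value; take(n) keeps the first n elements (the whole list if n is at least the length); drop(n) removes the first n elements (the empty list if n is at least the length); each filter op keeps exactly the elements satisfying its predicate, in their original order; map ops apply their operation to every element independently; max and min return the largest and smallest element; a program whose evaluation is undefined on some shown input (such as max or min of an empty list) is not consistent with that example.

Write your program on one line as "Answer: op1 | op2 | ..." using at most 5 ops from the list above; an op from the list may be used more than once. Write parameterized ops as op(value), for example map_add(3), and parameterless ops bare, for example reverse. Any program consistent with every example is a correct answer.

filter_even | sort_desc | map_add(-3) | len

Check, running the answer program on each example:
  [-5, -13, 27, 44, 7, -6, 19, 14, 38] -> [44, -6, 14, 38] -> [44, 38, 14, -6] -> [41, 35, 11, -9] -> 4
  [-31, -50, 30, -30, -49, 23] -> [-50, 30, -30] -> [30, -30, -50] -> [27, -33, -53] -> 3
  [-18, 48, 23, 30] -> [-18, 48, 30] -> [48, 30, -18] -> [45, 27, -21] -> 3
  [50, -6, -30, -11, 28, 26, 33] -> [50, -6, -30, 28, 26] -> [50, 28, 26, -6, -30] -> [47, 25, 23, -9, -33] -> 5
  [48, 32, -39, -7] -> [48, 32] -> [48, 32] -> [45, 29] -> 2
  [-39, 47, 35, 1, -23] -> [] -> [] -> [] -> 0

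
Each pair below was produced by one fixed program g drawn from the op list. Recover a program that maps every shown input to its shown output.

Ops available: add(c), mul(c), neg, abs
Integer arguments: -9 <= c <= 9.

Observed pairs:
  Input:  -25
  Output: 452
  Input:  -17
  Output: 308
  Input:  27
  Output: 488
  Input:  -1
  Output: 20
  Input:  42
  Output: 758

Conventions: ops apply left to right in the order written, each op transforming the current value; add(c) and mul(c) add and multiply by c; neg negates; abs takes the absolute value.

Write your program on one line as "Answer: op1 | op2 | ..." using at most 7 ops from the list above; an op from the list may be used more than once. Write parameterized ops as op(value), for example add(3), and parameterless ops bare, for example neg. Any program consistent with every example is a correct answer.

abs | mul(-6) | mul(-1) | mul(3) | add(-5) | add(7)

Check, running the answer program on each example:
  -25 -> 25 -> -150 -> 150 -> 450 -> 445 -> 452
  -17 -> 17 -> -102 -> 102 -> 306 -> 301 -> 308
  27 -> 27 -> -162 -> 162 -> 486 -> 481 -> 488
  -1 -> 1 -> -6 -> 6 -> 18 -> 13 -> 20
  42 -> 42 -> -252 -> 252 -> 756 -> 751 -> 758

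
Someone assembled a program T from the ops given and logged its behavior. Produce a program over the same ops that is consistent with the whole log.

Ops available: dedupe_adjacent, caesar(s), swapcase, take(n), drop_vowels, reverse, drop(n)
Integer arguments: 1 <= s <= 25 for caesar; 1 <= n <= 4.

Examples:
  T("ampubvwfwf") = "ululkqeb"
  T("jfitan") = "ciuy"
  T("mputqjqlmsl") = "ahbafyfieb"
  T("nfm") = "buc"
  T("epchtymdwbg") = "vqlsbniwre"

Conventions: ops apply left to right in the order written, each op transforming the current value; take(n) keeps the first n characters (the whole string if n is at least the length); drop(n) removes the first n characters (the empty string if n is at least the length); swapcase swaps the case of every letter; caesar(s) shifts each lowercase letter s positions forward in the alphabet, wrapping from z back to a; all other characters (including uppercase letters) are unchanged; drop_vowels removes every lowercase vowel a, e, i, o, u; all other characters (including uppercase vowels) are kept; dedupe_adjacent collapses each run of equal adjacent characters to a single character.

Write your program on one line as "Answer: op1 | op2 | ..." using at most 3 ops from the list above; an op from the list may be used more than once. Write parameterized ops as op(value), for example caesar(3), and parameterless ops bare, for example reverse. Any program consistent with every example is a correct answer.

drop_vowels | reverse | caesar(15)

Check, running the answer program on each example:
  "ampubvwfwf" -> "mpbvwfwf" -> "fwfwvbpm" -> "ululkqeb"
  "jfitan" -> "jftn" -> "ntfj" -> "ciuy"
  "mputqjqlmsl" -> "mptqjqlmsl" -> "lsmlqjqtpm" -> "ahbafyfieb"
  "nfm" -> "nfm" -> "mfn" -> "buc"
  "epchtymdwbg" -> "pchtymdwbg" -> "gbwdmythcp" -> "vqlsbniwre"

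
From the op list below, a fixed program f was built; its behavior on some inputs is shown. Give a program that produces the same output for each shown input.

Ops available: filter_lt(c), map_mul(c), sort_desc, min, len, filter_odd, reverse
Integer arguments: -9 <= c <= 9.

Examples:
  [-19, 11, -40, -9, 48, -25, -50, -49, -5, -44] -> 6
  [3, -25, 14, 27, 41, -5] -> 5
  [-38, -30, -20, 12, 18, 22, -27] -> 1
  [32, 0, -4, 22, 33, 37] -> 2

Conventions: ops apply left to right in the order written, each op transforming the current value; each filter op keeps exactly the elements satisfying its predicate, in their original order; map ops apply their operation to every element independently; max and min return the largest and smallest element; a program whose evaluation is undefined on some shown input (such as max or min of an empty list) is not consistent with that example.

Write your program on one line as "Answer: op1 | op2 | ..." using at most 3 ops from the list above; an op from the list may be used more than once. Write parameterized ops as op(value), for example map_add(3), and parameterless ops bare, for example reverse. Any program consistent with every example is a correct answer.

filter_odd | len

Check, running the answer program on each example:
  [-19, 11, -40, -9, 48, -25, -50, -49, -5, -44] -> [-19, 11, -9, -25, -49, -5] -> 6
  [3, -25, 14, 27, 41, -5] -> [3, -25, 27, 41, -5] -> 5
  [-38, -30, -20, 12, 18, 22, -27] -> [-27] -> 1
  [32, 0, -4, 22, 33, 37] -> [33, 37] -> 2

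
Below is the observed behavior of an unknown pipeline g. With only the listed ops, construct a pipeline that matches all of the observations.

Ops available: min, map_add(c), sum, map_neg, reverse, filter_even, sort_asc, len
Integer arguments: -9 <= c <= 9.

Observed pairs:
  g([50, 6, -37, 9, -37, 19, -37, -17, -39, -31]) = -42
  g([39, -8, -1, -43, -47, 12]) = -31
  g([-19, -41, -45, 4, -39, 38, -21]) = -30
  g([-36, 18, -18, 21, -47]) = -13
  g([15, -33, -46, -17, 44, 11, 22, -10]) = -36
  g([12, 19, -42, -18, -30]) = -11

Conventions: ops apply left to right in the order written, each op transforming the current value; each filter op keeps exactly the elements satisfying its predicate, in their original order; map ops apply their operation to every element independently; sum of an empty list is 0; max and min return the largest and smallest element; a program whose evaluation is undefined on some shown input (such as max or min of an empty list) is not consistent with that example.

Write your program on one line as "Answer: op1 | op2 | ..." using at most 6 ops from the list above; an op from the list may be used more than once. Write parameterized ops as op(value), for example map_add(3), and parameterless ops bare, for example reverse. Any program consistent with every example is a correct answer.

reverse | map_add(2) | map_neg | map_add(3) | map_add(7) | min

Check, running the answer program on each example:
  [50, 6, -37, 9, -37, 19, -37, -17, -39, -31] -> [-31, -39, -17, -37, 19, -37, 9, -37, 6, 50] -> [-29, -37, -15, -35, 21, -35, 11, -35, 8, 52] -> [29, 37, 15, 35, -21, 35, -11, 35, -8, -52] -> [32, 40, 18, 38, -18, 38, -8, 38, -5, -49] -> [39, 47, 25, 45, -11, 45, -1, 45, 2, -42] -> -42
  [39, -8, -1, -43, -47, 12] -> [12, -47, -43, -1, -8, 39] -> [14, -45, -41, 1, -6, 41] -> [-14, 45, 41, -1, 6, -41] -> [-11, 48, 44, 2, 9, -38] -> [-4, 55, 51, 9, 16, -31] -> -31
  [-19, -41, -45, 4, -39, 38, -21] -> [-21, 38, -39, 4, -45, -41, -19] -> [-19, 40, -37, 6, -43, -39, -17] -> [19, -40, 37, -6, 43, 39, 17] -> [22, -37, 40, -3, 46, 42, 20] -> [29, -30, 47, 4, 53, 49, 27] -> -30
  [-36, 18, -18, 21, -47] -> [-47, 21, -18, 18, -36] -> [-45, 23, -16, 20, -34] -> [45, -23, 16, -20, 34] -> [48, -20, 19, -17, 37] -> [55, -13, 26, -10, 44] -> -13
  [15, -33, -46, -17, 44, 11, 22, -10] -> [-10, 22, 11, 44, -17, -46, -33, 15] -> [-8, 24, 13, 46, -15, -44, -31, 17] -> [8, -24, -13, -46, 15, 44, 31, -17] -> [11, -21, -10, -43, 18, 47, 34, -14] -> [18, -14, -3, -36, 25, 54, 41, -7] -> -36
  [12, 19, -42, -18, -30] -> [-30, -18, -42, 19, 12] -> [-28, -16, -40, 21, 14] -> [28, 16, 40, -21, -14] -> [31, 19, 43, -18, -11] -> [38, 26, 50, -11, -4] -> -11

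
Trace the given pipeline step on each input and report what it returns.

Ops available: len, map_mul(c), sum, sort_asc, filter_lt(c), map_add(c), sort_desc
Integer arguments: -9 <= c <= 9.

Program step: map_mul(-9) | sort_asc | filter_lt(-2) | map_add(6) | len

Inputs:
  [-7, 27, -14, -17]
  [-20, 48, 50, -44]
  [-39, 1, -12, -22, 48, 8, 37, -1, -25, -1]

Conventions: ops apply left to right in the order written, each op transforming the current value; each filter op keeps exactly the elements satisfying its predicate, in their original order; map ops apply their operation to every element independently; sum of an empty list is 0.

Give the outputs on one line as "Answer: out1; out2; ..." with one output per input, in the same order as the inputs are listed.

1; 2; 4

Execution, op by op:
  [-7, 27, -14, -17] -> [63, -243, 126, 153] -> [-243, 63, 126, 153] -> [-243] -> [-237] -> 1
  [-20, 48, 50, -44] -> [180, -432, -450, 396] -> [-450, -432, 180, 396] -> [-450, -432] -> [-444, -426] -> 2
  [-39, 1, -12, -22, 48, 8, 37, -1, -25, -1] -> [351, -9, 108, 198, -432, -72, -333, 9, 225, 9] -> [-432, -333, -72, -9, 9, 9, 108, 198, 225, 351] -> [-432, -333, -72, -9] -> [-426, -327, -66, -3] -> 4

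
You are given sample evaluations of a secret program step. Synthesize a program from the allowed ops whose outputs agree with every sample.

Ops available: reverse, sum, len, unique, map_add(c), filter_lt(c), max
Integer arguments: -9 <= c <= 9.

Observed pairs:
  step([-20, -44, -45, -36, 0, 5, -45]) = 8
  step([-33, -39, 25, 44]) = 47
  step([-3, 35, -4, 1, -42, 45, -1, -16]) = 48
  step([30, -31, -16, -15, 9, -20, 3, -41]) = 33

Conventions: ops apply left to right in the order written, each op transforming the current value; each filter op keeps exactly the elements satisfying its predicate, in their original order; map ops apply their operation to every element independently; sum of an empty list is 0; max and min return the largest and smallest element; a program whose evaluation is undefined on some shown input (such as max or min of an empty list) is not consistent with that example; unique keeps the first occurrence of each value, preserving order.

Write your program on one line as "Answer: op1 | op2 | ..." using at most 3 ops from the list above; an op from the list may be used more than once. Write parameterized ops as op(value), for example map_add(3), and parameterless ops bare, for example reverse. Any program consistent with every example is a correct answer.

map_add(3) | unique | max

Check, running the answer program on each example:
  [-20, -44, -45, -36, 0, 5, -45] -> [-17, -41, -42, -33, 3, 8, -42] -> [-17, -41, -42, -33, 3, 8] -> 8
  [-33, -39, 25, 44] -> [-30, -36, 28, 47] -> [-30, -36, 28, 47] -> 47
  [-3, 35, -4, 1, -42, 45, -1, -16] -> [0, 38, -1, 4, -39, 48, 2, -13] -> [0, 38, -1, 4, -39, 48, 2, -13] -> 48
  [30, -31, -16, -15, 9, -20, 3, -41] -> [33, -28, -13, -12, 12, -17, 6, -38] -> [33, -28, -13, -12, 12, -17, 6, -38] -> 33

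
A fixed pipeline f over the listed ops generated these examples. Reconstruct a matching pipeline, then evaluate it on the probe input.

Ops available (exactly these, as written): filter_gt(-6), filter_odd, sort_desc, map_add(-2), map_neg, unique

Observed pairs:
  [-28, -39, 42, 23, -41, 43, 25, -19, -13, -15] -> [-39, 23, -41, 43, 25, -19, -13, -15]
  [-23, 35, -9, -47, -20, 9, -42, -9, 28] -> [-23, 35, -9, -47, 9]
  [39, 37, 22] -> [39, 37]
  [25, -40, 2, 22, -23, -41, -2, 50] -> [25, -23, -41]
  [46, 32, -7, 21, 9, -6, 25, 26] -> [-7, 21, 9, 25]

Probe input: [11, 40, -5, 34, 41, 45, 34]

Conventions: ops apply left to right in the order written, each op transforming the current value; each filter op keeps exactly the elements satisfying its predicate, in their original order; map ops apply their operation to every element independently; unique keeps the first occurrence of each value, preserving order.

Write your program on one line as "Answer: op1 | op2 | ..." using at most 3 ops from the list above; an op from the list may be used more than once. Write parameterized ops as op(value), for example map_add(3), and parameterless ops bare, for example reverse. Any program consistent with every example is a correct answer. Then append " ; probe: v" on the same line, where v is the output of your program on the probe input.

filter_odd | unique ; probe: [11, -5, 41, 45]

Check, running the answer program on each example:
  [-28, -39, 42, 23, -41, 43, 25, -19, -13, -15] -> [-39, 23, -41, 43, 25, -19, -13, -15] -> [-39, 23, -41, 43, 25, -19, -13, -15]
  [-23, 35, -9, -47, -20, 9, -42, -9, 28] -> [-23, 35, -9, -47, 9, -9] -> [-23, 35, -9, -47, 9]
  [39, 37, 22] -> [39, 37] -> [39, 37]
  [25, -40, 2, 22, -23, -41, -2, 50] -> [25, -23, -41] -> [25, -23, -41]
  [46, 32, -7, 21, 9, -6, 25, 26] -> [-7, 21, 9, 25] -> [-7, 21, 9, 25]
  probe: [11, 40, -5, 34, 41, 45, 34] -> [11, -5, 41, 45] -> [11, -5, 41, 45]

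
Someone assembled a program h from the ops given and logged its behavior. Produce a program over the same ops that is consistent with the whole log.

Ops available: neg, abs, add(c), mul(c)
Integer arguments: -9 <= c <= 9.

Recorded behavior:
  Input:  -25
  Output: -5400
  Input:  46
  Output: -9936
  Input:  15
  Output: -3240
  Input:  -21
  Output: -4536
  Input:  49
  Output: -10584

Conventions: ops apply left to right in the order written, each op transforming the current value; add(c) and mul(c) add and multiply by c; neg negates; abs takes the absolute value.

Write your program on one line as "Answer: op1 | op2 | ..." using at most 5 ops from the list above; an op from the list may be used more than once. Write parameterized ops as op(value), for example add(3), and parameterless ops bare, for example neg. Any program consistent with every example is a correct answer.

mul(8) | abs | mul(-3) | neg | mul(-9)

Check, running the answer program on each example:
  -25 -> -200 -> 200 -> -600 -> 600 -> -5400
  46 -> 368 -> 368 -> -1104 -> 1104 -> -9936
  15 -> 120 -> 120 -> -360 -> 360 -> -3240
  -21 -> -168 -> 168 -> -504 -> 504 -> -4536
  49 -> 392 -> 392 -> -1176 -> 1176 -> -10584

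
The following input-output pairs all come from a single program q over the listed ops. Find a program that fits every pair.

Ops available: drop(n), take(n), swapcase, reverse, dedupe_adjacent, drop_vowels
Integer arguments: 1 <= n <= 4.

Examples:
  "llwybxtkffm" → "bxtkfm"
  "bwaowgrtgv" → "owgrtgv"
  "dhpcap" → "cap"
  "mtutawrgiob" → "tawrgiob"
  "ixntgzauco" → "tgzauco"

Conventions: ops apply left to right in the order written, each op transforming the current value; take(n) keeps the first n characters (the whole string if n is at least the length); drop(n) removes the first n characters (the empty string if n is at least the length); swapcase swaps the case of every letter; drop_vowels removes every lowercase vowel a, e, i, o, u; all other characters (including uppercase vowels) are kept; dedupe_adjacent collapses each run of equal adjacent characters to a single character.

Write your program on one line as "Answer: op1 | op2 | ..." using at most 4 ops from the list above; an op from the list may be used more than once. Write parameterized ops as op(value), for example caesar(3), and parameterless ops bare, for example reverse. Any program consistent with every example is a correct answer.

dedupe_adjacent | drop(2) | drop(1)

Check, running the answer program on each example:
  "llwybxtkffm" -> "lwybxtkfm" -> "ybxtkfm" -> "bxtkfm"
  "bwaowgrtgv" -> "bwaowgrtgv" -> "aowgrtgv" -> "owgrtgv"
  "dhpcap" -> "dhpcap" -> "pcap" -> "cap"
  "mtutawrgiob" -> "mtutawrgiob" -> "utawrgiob" -> "tawrgiob"
  "ixntgzauco" -> "ixntgzauco" -> "ntgzauco" -> "tgzauco"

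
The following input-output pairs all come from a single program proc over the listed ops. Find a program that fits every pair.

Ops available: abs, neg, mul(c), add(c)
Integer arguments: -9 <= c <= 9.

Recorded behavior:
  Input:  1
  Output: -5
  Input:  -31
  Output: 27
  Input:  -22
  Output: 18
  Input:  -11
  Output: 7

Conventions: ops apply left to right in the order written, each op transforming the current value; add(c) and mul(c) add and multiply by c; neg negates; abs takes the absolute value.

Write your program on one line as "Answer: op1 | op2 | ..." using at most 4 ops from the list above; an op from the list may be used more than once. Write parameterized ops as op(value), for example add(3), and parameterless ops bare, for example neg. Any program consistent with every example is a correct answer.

add(-1) | add(7) | neg | add(2)

Check, running the answer program on each example:
  1 -> 0 -> 7 -> -7 -> -5
  -31 -> -32 -> -25 -> 25 -> 27
  -22 -> -23 -> -16 -> 16 -> 18
  -11 -> -12 -> -5 -> 5 -> 7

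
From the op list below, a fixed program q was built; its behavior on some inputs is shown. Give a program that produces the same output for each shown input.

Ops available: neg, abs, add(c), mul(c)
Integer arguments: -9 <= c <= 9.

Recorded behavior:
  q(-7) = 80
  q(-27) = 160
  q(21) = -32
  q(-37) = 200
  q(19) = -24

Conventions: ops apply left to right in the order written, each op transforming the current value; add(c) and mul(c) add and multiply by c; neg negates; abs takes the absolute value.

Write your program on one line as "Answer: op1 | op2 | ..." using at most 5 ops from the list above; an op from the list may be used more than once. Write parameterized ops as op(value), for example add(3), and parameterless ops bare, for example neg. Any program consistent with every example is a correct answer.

add(-7) | add(8) | add(-6) | add(-8) | mul(-4)

Check, running the answer program on each example:
  -7 -> -14 -> -6 -> -12 -> -20 -> 80
  -27 -> -34 -> -26 -> -32 -> -40 -> 160
  21 -> 14 -> 22 -> 16 -> 8 -> -32
  -37 -> -44 -> -36 -> -42 -> -50 -> 200
  19 -> 12 -> 20 -> 14 -> 6 -> -24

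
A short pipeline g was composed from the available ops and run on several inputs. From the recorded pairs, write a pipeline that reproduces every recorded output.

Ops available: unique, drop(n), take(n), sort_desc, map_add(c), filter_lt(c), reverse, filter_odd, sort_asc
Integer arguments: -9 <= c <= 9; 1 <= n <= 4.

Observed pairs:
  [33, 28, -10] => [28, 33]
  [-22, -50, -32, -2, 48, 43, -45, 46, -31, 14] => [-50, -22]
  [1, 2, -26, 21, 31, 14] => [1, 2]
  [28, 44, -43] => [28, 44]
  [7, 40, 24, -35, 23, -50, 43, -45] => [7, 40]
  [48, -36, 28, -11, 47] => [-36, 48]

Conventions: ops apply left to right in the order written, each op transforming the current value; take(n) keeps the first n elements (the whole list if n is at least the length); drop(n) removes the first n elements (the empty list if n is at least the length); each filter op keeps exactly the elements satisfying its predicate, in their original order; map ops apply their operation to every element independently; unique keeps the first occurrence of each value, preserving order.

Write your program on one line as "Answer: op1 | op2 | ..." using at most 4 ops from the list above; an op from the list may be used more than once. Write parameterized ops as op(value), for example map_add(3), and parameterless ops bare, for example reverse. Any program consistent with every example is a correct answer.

take(2) | sort_desc | sort_asc

Check, running the answer program on each example:
  [33, 28, -10] -> [33, 28] -> [33, 28] -> [28, 33]
  [-22, -50, -32, -2, 48, 43, -45, 46, -31, 14] -> [-22, -50] -> [-22, -50] -> [-50, -22]
  [1, 2, -26, 21, 31, 14] -> [1, 2] -> [2, 1] -> [1, 2]
  [28, 44, -43] -> [28, 44] -> [44, 28] -> [28, 44]
  [7, 40, 24, -35, 23, -50, 43, -45] -> [7, 40] -> [40, 7] -> [7, 40]
  [48, -36, 28, -11, 47] -> [48, -36] -> [48, -36] -> [-36, 48]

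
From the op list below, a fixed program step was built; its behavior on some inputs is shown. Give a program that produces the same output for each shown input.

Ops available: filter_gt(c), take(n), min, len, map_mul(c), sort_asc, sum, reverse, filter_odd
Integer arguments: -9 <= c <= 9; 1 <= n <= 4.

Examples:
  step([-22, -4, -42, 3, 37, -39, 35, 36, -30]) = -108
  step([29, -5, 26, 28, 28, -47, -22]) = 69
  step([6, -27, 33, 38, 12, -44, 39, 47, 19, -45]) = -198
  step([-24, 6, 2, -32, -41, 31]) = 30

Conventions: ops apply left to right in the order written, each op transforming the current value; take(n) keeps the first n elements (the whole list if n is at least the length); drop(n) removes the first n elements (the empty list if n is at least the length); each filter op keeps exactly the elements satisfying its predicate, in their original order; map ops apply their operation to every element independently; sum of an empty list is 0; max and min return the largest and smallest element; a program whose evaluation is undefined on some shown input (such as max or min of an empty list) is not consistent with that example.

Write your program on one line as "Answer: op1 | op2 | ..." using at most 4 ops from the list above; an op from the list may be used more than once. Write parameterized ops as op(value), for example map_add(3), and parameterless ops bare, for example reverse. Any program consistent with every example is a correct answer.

filter_odd | map_mul(-3) | sort_asc | sum

Check, running the answer program on each example:
  [-22, -4, -42, 3, 37, -39, 35, 36, -30] -> [3, 37, -39, 35] -> [-9, -111, 117, -105] -> [-111, -105, -9, 117] -> -108
  [29, -5, 26, 28, 28, -47, -22] -> [29, -5, -47] -> [-87, 15, 141] -> [-87, 15, 141] -> 69
  [6, -27, 33, 38, 12, -44, 39, 47, 19, -45] -> [-27, 33, 39, 47, 19, -45] -> [81, -99, -117, -141, -57, 135] -> [-141, -117, -99, -57, 81, 135] -> -198
  [-24, 6, 2, -32, -41, 31] -> [-41, 31] -> [123, -93] -> [-93, 123] -> 30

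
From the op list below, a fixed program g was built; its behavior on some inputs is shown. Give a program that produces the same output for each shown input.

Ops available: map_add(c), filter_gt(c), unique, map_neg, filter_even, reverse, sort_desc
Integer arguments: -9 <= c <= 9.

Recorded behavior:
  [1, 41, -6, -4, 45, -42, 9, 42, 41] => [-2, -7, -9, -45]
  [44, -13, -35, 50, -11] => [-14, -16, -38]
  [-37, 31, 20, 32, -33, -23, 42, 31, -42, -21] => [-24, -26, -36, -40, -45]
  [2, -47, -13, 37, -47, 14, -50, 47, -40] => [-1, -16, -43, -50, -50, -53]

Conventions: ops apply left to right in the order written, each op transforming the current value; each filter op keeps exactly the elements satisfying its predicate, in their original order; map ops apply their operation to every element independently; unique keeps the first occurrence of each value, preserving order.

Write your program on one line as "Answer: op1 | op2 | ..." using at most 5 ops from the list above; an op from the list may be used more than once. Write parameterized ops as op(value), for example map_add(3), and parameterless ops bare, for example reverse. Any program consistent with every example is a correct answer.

map_neg | filter_gt(-4) | map_add(3) | map_neg | sort_desc

Check, running the answer program on each example:
  [1, 41, -6, -4, 45, -42, 9, 42, 41] -> [-1, -41, 6, 4, -45, 42, -9, -42, -41] -> [-1, 6, 4, 42] -> [2, 9, 7, 45] -> [-2, -9, -7, -45] -> [-2, -7, -9, -45]
  [44, -13, -35, 50, -11] -> [-44, 13, 35, -50, 11] -> [13, 35, 11] -> [16, 38, 14] -> [-16, -38, -14] -> [-14, -16, -38]
  [-37, 31, 20, 32, -33, -23, 42, 31, -42, -21] -> [37, -31, -20, -32, 33, 23, -42, -31, 42, 21] -> [37, 33, 23, 42, 21] -> [40, 36, 26, 45, 24] -> [-40, -36, -26, -45, -24] -> [-24, -26, -36, -40, -45]
  [2, -47, -13, 37, -47, 14, -50, 47, -40] -> [-2, 47, 13, -37, 47, -14, 50, -47, 40] -> [-2, 47, 13, 47, 50, 40] -> [1, 50, 16, 50, 53, 43] -> [-1, -50, -16, -50, -53, -43] -> [-1, -16, -43, -50, -50, -53]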